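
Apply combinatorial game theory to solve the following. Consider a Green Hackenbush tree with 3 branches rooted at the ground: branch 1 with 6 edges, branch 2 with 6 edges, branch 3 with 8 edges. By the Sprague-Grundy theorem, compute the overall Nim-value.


The tree has 3 branches from the ground vertex.
In Green Hackenbush, the Nim-value of a simple path of length k is k.
Branch 1: length 6, Nim-value = 6
Branch 2: length 6, Nim-value = 6
Branch 3: length 8, Nim-value = 8
Total Nim-value = XOR of all branch values:
0 XOR 6 = 6
6 XOR 6 = 0
0 XOR 8 = 8
Nim-value of the tree = 8

8


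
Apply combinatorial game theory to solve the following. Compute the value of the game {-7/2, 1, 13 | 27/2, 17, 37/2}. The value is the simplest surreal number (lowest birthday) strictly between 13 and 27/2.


Left options: {-7/2, 1, 13}, max = 13
Right options: {27/2, 17, 37/2}, min = 27/2
All options are numbers and max(Left) < min(Right), so by the simplicity theorem the value is the simplest (earliest-born) number strictly between 13 and 27/2.
No integer lies strictly between 13 and 27/2, so the value is the dyadic rational m/2^k in the interval with the smallest k (then m odd); search k = 1, 2, ...:
Denominator 2: no odd multiple of 1/2 lies strictly between 13 and 27/2.
Denominator 4: 53/4 lies strictly between 13 and 27/2 -- found.
The simplest number in the interval is 53/4.
Game value = 53/4

53/4


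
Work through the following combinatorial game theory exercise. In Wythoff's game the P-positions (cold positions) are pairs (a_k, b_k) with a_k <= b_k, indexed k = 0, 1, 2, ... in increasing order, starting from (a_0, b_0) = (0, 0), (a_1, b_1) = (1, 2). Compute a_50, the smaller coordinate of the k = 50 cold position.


By Wythoff's theorem, a_k = floor(k * phi) and b_k = floor(k * phi^2) = a_k + k, where phi = (1 + sqrt(5))/2 is the golden ratio.
phi = (1 + sqrt(5))/2 = 1.618034
k = 50
k * phi = 50 * 1.618034 = 80.901699
a_50 = floor(k * phi) = 80

80


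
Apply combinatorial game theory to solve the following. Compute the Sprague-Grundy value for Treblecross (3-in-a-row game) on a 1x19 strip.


Treblecross: place X on empty cells; 3-in-a-row wins.
Playing within two cells of an existing X lets the opponent win at once, so sensible play treats the cells i-2..i+2 around each X as dead. The player left with no safe cell loses, so this is a normal-play take-away game on strips of safe cells.
Placing X at cell i (0-indexed) of a strip of k safe cells leaves independent strips of sizes max(0, i-2) and max(0, k-i-3). Hence G(k) = mex{ G(max(0,i-2)) XOR G(max(0,k-i-3)) : 0 <= i < k }, with G(0) = 0.
G(1): splits (0,0):0^0=0 -> mex({0}) = 1
G(2): splits (0,0):0^0=0 -> mex({0}) = 1
G(3): splits (0,0):0^0=0 -> mex({0}) = 1
G(4): splits (0,1):0^1=1 (0,0):0^0=0 -> mex({0, 1}) = 2
G(5): splits (0,2):0^1=1 (0,1):0^1=1 (0,0):0^0=0 -> mex({0, 1}) = 2
G(6) = mex({1}) = 0
G(7) = mex({0, 1, 2}) = 3
G(8) = mex({0, 1, 2}) = 3
G(9) = mex({0, 2}) = 1
G(10) = mex({0, 2, 3}) = 1
G(11) = mex({0, 3}) = 1
G(12) = mex({1, 3}) = 0
G(13) = mex({0, 1, 2, 3}) = 4
G(14) = mex({0, 1, 2}) = 3
G(15) = mex({0, 1, 2}) = 3
G(16) = mex({0, 1, 2, 4}) = 3
G(17) = mex({0, 1, 3, 4}) = 2
G(18) = mex({0, 1, 3, 4}) = 2
G(19) = mex({0, 1, 3, 5}) = 2
Therefore G(19) = 2.

2


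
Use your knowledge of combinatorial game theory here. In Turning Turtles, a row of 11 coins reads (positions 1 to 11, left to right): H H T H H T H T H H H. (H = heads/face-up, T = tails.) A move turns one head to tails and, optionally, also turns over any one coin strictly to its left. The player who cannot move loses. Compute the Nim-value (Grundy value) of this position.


Coins: H H T H H T H T H H H
Key fact: a single head at position k behaves exactly like a Nim heap of size k (turning it to T and optionally flipping a coin at j < k corresponds to moving the heap from k to j, or to 0), and heads combine as a disjunctive sum (two heads at the same place would cancel, matching j XOR j = 0). So the Nim-value is the XOR of the 1-indexed positions of the heads.
Face-up positions (1-indexed): [1, 2, 4, 5, 7, 9, 10, 11]
XOR 0 with 1: 0 XOR 1 = 1
XOR 1 with 2: 1 XOR 2 = 3
XOR 3 with 4: 3 XOR 4 = 7
XOR 7 with 5: 7 XOR 5 = 2
XOR 2 with 7: 2 XOR 7 = 5
XOR 5 with 9: 5 XOR 9 = 12
XOR 12 with 10: 12 XOR 10 = 6
XOR 6 with 11: 6 XOR 11 = 13
Nim-value = 13

13


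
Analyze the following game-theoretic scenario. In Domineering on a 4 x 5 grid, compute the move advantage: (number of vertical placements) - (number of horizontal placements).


Board is 4 x 5 (rows x cols).
Left (vertical) placements: (rows-1) * cols = 3 * 5 = 15
Right (horizontal) placements: rows * (cols-1) = 4 * 4 = 16
Advantage = Left - Right = 15 - 16 = -1

-1


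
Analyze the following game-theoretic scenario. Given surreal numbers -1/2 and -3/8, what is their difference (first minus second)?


x = -1/2, y = -3/8
Converting to common denominator: 8
x = -4/8, y = -3/8
x - y = -1/2 - -3/8 = -1/8

-1/8


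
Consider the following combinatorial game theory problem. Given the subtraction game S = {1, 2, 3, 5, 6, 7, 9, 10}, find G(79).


The subtraction set is S = {1, 2, 3, 5, 6, 7, 9, 10}.
G(k) = mex{ G(k - s) : s in S, s <= k }. We compute iteratively: G(0) = 0.
G(1) = mex({0}) = 1
G(2) = mex({0, 1}) = 2
G(3) = mex({0, 1, 2}) = 3
G(4) = mex({1, 2, 3}) = 0
G(5) = mex({0, 2, 3}) = 1
G(6) = mex({0, 1, 3}) = 2
G(7) = mex({0, 1, 2}) = 3
G(8) = mex({1, 2, 3}) = 0
G(9) = mex({0, 2, 3}) = 1
G(10) = mex({0, 1, 3}) = 2
G(11) = mex({0, 1, 2}) = 3
G(12) = mex({1, 2, 3}) = 0
G(13) = mex({0, 2, 3}) = 1
Observe that G(4)..G(13) = 0, 1, 2, 3, 0, 1, 2, 3, 0, 1 repeats G(0)..G(9) = 0, 1, 2, 3, 0, 1, 2, 3, 0, 1.
For k >= max(S) = 10, G(k) is determined by the previous 10 values G(k-10)..G(k-1); a window of 10 consecutive values has recurred shifted by 4, so by induction G(k + 4) = G(k) for all k >= 0: the sequence is periodic from the start with period 4.
One period: G(0..3) = 0, 1, 2, 3.
79 mod 4 = 3, so G(79) = G(3) = 3.

3


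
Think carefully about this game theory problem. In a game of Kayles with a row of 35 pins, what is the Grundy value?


Kayles: a move removes 1 or 2 adjacent pins from a contiguous row.
Removing pins from a row of k leaves two independent rows (a, b) with a + b = k - 1 (one pin) or a + b = k - 2 (two pins); an end removal gives a = 0.
By Sprague-Grundy, G(k) = mex{ G(a) XOR G(b) } over all these splits. G(0) = 0.
G(1): splits (0,0):0^0=0 -> mex({0}) = 1
G(2): splits (0,1):0^1=1 (0,0):0^0=0 -> mex({0, 1}) = 2
G(3): splits (0,2):0^2=2 (1,1):1^1=0 (0,1):0^1=1 -> mex({0, 1, 2}) = 3
G(4): splits (0,3):0^3=3 (1,2):1^2=3 (0,2):0^2=2 (1,1):1^1=0 -> mex({0, 2, 3}) = 1
G(5): splits (0,4):0^1=1 (1,3):1^3=2 (2,2):2^2=0 (0,3):0^3=3 (1,2):1^2=3 -> mex({0, 1, 2, 3}) = 4
G(6) = mex({0, 1, 2, 4}) = 3
G(7) = mex({0, 1, 3, 4, 5}) = 2
G(8) = mex({0, 2, 3, 5, 6}) = 1
G(9) = mex({0, 1, 2, 3, 6, 7}) = 4
G(10) = mex({0, 1, 3, 4, 5, 7}) = 2
G(11) = mex({0, 1, 2, 3, 4, 5}) = 6
G(12) = mex({0, 1, 2, 3, 5, 6, 7}) = 4
G(13) = mex({0, 2, 3, 4, 6, 7}) = 1
G(14) = mex({0, 1, 4, 5, 6, 7}) = 2
G(15) = mex({0, 1, 2, 3, 4, 5, 6}) = 7
G(16) = mex({0, 2, 3, 5, 6, 7}) = 1
G(17) = mex({0, 1, 2, 3, 5, 6, 7}) = 4
G(18) = mex({0, 1, 2, 4, 5, 6}) = 3
G(19) = mex({0, 1, 3, 4, 5, 7}) = 2
G(20) = mex({0, 2, 3, 4, 5, 6, 7}) = 1
G(21) = mex({0, 1, 2, 3, 5, 6, 7}) = 4
G(22) = mex({0, 1, 2, 3, 4, 5, 7}) = 6
G(23) = mex({0, 1, 2, 3, 4, 5, 6}) = 7
G(24) = mex({0, 1, 2, 3, 5, 6, 7}) = 4
G(25) = mex({0, 2, 3, 4, 6, 7}) = 1
G(26) = mex({0, 1, 3, 4, 5, 6, 7}) = 2
G(27) = mex({0, 1, 2, 3, 4, 5, 6, 7}) = 8
G(28) = mex({0, 1, 2, 3, 4, 6, 7, 8}) = 5
G(29) = mex({0, 1, 2, 3, 5, 6, 7, 8, 9}) = 4
G(30) = mex({0, 1, 2, 3, 4, 5, 6, 9, 10}) = 7
G(31) = mex({0, 1, 3, 4, 5, 7, 10, 11}) = 2
G(32) = mex({0, 2, 3, 4, 5, 6, 7, 9, 11}) = 1
G(33) = mex({0, 1, 2, 3, 4, 5, 6, 7, 9, 12}) = 8
G(34) = mex({0, 1, 2, 3, 4, 5, 7, 8, 11, 12}) = 6
G(35) = mex({0, 1, 2, 3, 4, 5, 6, 8, 9, 10, 11}) = 7
Therefore G(35) = 7.

7


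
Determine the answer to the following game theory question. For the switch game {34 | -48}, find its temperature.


The game is {34 | -48}, a switch {a | b} with numbers a > b.
Cooling {a | b} by t gives {a - t | b + t}, which stops being hot when a - t = b + t, i.e. at t = (a - b)/2. So the temperature of a switch is (a - b)/2.
Temperature = (Left option - Right option) / 2
= (34 - (-48)) / 2
= 82 / 2
= 41

41


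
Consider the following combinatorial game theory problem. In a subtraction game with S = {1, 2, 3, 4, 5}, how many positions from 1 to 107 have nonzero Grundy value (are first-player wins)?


Subtraction set S = {1, 2, 3, 4, 5}, so G(n) = n mod 6.
G(n) = 0 when n is a multiple of 6.
Multiples of 6 in [1, 107]: 17
N-positions (nonzero Grundy) = 107 - 17 = 90

90


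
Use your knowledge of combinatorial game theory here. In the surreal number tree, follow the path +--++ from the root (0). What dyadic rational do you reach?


Sign expansion: +--++
Rule: track bounds (lo, hi), initially (-inf, +inf). On '+', the current value becomes lo and we move to the simplest number in (value, hi): value + 1 if hi = +inf, otherwise the midpoint (value + hi)/2. On '-', the current value becomes hi and we move to value - 1 if lo = -inf, otherwise the midpoint (lo + value)/2.
Start at 0.
Step 1: sign = +, move right. Bounds: (0, +inf). Value = 1
Step 2: sign = -, move left. Bounds: (0, 1). Value = 1/2
Step 3: sign = -, move left. Bounds: (0, 1/2). Value = 1/4
Step 4: sign = +, move right. Bounds: (1/4, 1/2). Value = 3/8
Step 5: sign = +, move right. Bounds: (3/8, 1/2). Value = 7/16
The surreal number with sign expansion +--++ is 7/16.

7/16


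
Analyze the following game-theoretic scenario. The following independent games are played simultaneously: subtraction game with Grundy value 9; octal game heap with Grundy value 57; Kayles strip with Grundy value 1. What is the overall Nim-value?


By the Sprague-Grundy theorem, the Grundy value of a sum of games is the XOR of individual Grundy values.
subtraction game: Grundy value = 9. Running XOR: 0 XOR 9 = 9
octal game heap: Grundy value = 57. Running XOR: 9 XOR 57 = 48
Kayles strip: Grundy value = 1. Running XOR: 48 XOR 1 = 49
The combined Grundy value is 49.

49


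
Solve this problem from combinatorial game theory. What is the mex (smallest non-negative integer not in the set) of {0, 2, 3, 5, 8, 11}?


Set = {0, 2, 3, 5, 8, 11}
0 is in the set.
1 is NOT in the set. This is the mex.
mex = 1

1


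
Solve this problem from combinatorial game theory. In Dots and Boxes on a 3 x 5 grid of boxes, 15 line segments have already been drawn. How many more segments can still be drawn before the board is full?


Grid: 3 x 5 boxes, i.e. 4 rows and 6 columns of dots.
Horizontal edges: (rows + 1) * cols = 4 * 5 = 20
Vertical edges: rows * (cols + 1) = 3 * 6 = 18
Total edges: 20 + 18 = 38
Edges drawn: 15
Remaining: 38 - 15 = 23

23


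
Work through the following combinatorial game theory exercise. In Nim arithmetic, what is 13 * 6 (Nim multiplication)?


Nim multiplication is bilinear over XOR: (u XOR v) * w = (u*w) XOR (v*w).
So we split each operand into its bit components and XOR the pairwise Nim products.
13 = 1 + 4 + 8 (as XOR of powers of 2).
6 = 2 + 4 (as XOR of powers of 2).
Using the standard Nim-product table on single bits:
  2*2 = 3,   2*4 = 8,   2*8 = 12,
  4*4 = 6,   4*8 = 11,  8*8 = 13,
and  1*x = x (identity), k*l = l*k (commutative).
Pairwise Nim products:
  1 * 2 = 2
  1 * 4 = 4
  4 * 2 = 8
  4 * 4 = 6
  8 * 2 = 12
  8 * 4 = 11
XOR them: 2 XOR 4 XOR 8 XOR 6 XOR 12 XOR 11 = 15.
Result: 13 * 6 = 15 (in Nim).

15


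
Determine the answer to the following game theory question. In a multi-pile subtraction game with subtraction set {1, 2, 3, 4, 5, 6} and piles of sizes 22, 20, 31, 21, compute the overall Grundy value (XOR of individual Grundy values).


Subtraction set: {1, 2, 3, 4, 5, 6}
For this subtraction set, G(n) = n mod 7 (period = max + 1 = 7).
Pile 1 (size 22): G(22) = 22 mod 7 = 1
Pile 2 (size 20): G(20) = 20 mod 7 = 6
Pile 3 (size 31): G(31) = 31 mod 7 = 3
Pile 4 (size 21): G(21) = 21 mod 7 = 0
Total Grundy value = XOR of all: 1 XOR 6 XOR 3 XOR 0 = 4

4


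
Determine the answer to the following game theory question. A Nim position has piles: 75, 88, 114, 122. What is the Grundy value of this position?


We need the XOR (exclusive or) of all pile sizes.
After XOR-ing pile 1 (size 75): 0 XOR 75 = 75
After XOR-ing pile 2 (size 88): 75 XOR 88 = 19
After XOR-ing pile 3 (size 114): 19 XOR 114 = 97
After XOR-ing pile 4 (size 122): 97 XOR 122 = 27
The Nim-value of this position is 27.

27


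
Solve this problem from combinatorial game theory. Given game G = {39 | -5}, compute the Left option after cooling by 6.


Original game: {39 | -5} (a switch {a | b} with a > b).
Cooling by t (for t below the temperature (a - b)/2 = 22) taxes each move by t: {a | b} cooled by t is {a - t | b + t}.
Cooling amount: t = 6
Cooled Left option: 39 - 6 = 33
Cooled Right option: -5 + 6 = 1
Cooled game: {33 | 1}
Left option = 33

33


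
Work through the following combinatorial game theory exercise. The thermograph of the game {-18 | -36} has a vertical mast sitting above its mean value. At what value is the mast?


Game = {-18 | -36}, a switch {a | b} with numbers a > b.
Its thermograph has left wall a - t and right wall b + t, which meet at t = (a - b)/2, where both equal (a + b)/2. So the mast (mean value) is at (a + b)/2.
Mean = (-18 + (-36))/2 = -54/2 = -27

-27


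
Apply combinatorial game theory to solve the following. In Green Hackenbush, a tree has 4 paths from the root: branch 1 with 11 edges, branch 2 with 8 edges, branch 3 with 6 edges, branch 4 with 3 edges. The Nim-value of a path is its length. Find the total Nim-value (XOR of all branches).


The tree has 4 branches from the ground vertex.
In Green Hackenbush, the Nim-value of a simple path of length k is k.
Branch 1: length 11, Nim-value = 11
Branch 2: length 8, Nim-value = 8
Branch 3: length 6, Nim-value = 6
Branch 4: length 3, Nim-value = 3
Total Nim-value = XOR of all branch values:
0 XOR 11 = 11
11 XOR 8 = 3
3 XOR 6 = 5
5 XOR 3 = 6
Nim-value of the tree = 6

6


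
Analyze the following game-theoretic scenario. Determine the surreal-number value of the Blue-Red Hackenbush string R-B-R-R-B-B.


Edges (from ground): R-B-R-R-B-B
By Berlekamp's sign-expansion rule, a Blue-Red Hackenbush stalk has the value of the surreal number whose sign sequence is the edge sequence with B -> + and R -> -.
Sign sequence: -+--++
Trace the sign expansion in the surreal number tree, starting from 0:
Edge 1: R (sign -) -> bounds (-inf, 0), value = -1
Edge 2: B (sign +) -> bounds (-1, 0), value = -1/2
Edge 3: R (sign -) -> bounds (-1, -1/2), value = -3/4
Edge 4: R (sign -) -> bounds (-1, -3/4), value = -7/8
Edge 5: B (sign +) -> bounds (-7/8, -3/4), value = -13/16
Edge 6: B (sign +) -> bounds (-13/16, -3/4), value = -25/32
Game value = -25/32

-25/32


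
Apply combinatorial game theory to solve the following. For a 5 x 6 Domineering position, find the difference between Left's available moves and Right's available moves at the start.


Board is 5 x 6 (rows x cols).
Left (vertical) placements: (rows-1) * cols = 4 * 6 = 24
Right (horizontal) placements: rows * (cols-1) = 5 * 5 = 25
Advantage = Left - Right = 24 - 25 = -1

-1


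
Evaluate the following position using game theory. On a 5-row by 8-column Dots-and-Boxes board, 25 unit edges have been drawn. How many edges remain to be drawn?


Grid: 5 x 8 boxes, i.e. 6 rows and 9 columns of dots.
Horizontal edges: (rows + 1) * cols = 6 * 8 = 48
Vertical edges: rows * (cols + 1) = 5 * 9 = 45
Total edges: 48 + 45 = 93
Edges drawn: 25
Remaining: 93 - 25 = 68

68


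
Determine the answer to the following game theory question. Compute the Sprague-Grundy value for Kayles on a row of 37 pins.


Kayles: a move removes 1 or 2 adjacent pins from a contiguous row.
Removing pins from a row of k leaves two independent rows (a, b) with a + b = k - 1 (one pin) or a + b = k - 2 (two pins); an end removal gives a = 0.
By Sprague-Grundy, G(k) = mex{ G(a) XOR G(b) } over all these splits. G(0) = 0.
G(1): splits (0,0):0^0=0 -> mex({0}) = 1
G(2): splits (0,1):0^1=1 (0,0):0^0=0 -> mex({0, 1}) = 2
G(3): splits (0,2):0^2=2 (1,1):1^1=0 (0,1):0^1=1 -> mex({0, 1, 2}) = 3
G(4): splits (0,3):0^3=3 (1,2):1^2=3 (0,2):0^2=2 (1,1):1^1=0 -> mex({0, 2, 3}) = 1
G(5): splits (0,4):0^1=1 (1,3):1^3=2 (2,2):2^2=0 (0,3):0^3=3 (1,2):1^2=3 -> mex({0, 1, 2, 3}) = 4
G(6) = mex({0, 1, 2, 4}) = 3
G(7) = mex({0, 1, 3, 4, 5}) = 2
G(8) = mex({0, 2, 3, 5, 6}) = 1
G(9) = mex({0, 1, 2, 3, 6, 7}) = 4
G(10) = mex({0, 1, 3, 4, 5, 7}) = 2
G(11) = mex({0, 1, 2, 3, 4, 5}) = 6
G(12) = mex({0, 1, 2, 3, 5, 6, 7}) = 4
G(13) = mex({0, 2, 3, 4, 6, 7}) = 1
G(14) = mex({0, 1, 4, 5, 6, 7}) = 2
G(15) = mex({0, 1, 2, 3, 4, 5, 6}) = 7
G(16) = mex({0, 2, 3, 5, 6, 7}) = 1
G(17) = mex({0, 1, 2, 3, 5, 6, 7}) = 4
G(18) = mex({0, 1, 2, 4, 5, 6}) = 3
G(19) = mex({0, 1, 3, 4, 5, 7}) = 2
G(20) = mex({0, 2, 3, 4, 5, 6, 7}) = 1
G(21) = mex({0, 1, 2, 3, 5, 6, 7}) = 4
G(22) = mex({0, 1, 2, 3, 4, 5, 7}) = 6
G(23) = mex({0, 1, 2, 3, 4, 5, 6}) = 7
G(24) = mex({0, 1, 2, 3, 5, 6, 7}) = 4
G(25) = mex({0, 2, 3, 4, 6, 7}) = 1
G(26) = mex({0, 1, 3, 4, 5, 6, 7}) = 2
G(27) = mex({0, 1, 2, 3, 4, 5, 6, 7}) = 8
G(28) = mex({0, 1, 2, 3, 4, 6, 7, 8}) = 5
G(29) = mex({0, 1, 2, 3, 5, 6, 7, 8, 9}) = 4
G(30) = mex({0, 1, 2, 3, 4, 5, 6, 9, 10}) = 7
G(31) = mex({0, 1, 3, 4, 5, 7, 10, 11}) = 2
G(32) = mex({0, 2, 3, 4, 5, 6, 7, 9, 11}) = 1
G(33) = mex({0, 1, 2, 3, 4, 5, 6, 7, 9, 12}) = 8
G(34) = mex({0, 1, 2, 3, 4, 5, 7, 8, 11, 12}) = 6
G(35) = mex({0, 1, 2, 3, 4, 5, 6, 8, 9, 10, 11}) = 7
G(36) = mex({0, 1, 2, 3, 5, 6, 7, 9, 10}) = 4
G(37) = mex({0, 2, 3, 4, 6, 7, 9, 10, 11, 12}) = 1
Therefore G(37) = 1.

1


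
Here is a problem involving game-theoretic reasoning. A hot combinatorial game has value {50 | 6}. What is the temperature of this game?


The game is {50 | 6}, a switch {a | b} with numbers a > b.
Cooling {a | b} by t gives {a - t | b + t}, which stops being hot when a - t = b + t, i.e. at t = (a - b)/2. So the temperature of a switch is (a - b)/2.
Temperature = (Left option - Right option) / 2
= (50 - (6)) / 2
= 44 / 2
= 22

22


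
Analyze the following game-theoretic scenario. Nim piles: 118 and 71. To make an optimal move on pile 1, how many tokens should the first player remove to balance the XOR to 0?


Piles: 118 and 71
Current XOR: 118 XOR 71 = 49 (non-zero, so this is an N-position).
To make the XOR zero, we need to find a move that balances the piles.
For pile 1 (size 118): target = 118 XOR 49 = 71
We reduce pile 1 from 118 to 71.
Tokens removed: 118 - 71 = 47
Verification: 71 XOR 71 = 0

47


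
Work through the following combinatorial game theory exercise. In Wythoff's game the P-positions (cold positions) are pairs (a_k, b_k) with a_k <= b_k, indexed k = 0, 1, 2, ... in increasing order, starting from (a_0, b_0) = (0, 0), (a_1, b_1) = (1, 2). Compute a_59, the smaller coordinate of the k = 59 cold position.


By Wythoff's theorem, a_k = floor(k * phi) and b_k = floor(k * phi^2) = a_k + k, where phi = (1 + sqrt(5))/2 is the golden ratio.
phi = (1 + sqrt(5))/2 = 1.618034
k = 59
k * phi = 59 * 1.618034 = 95.464005
a_59 = floor(k * phi) = 95

95


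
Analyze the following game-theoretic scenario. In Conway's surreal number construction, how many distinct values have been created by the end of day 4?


Day 0: {|} = 0 is born. Count = 1.
Day n: the number of surreal numbers born by day n is 2^(n+1) - 1.
By day 0: 2^1 - 1 = 1
By day 1: 2^2 - 1 = 3
By day 2: 2^3 - 1 = 7
By day 3: 2^4 - 1 = 15
By day 4: 2^5 - 1 = 31
By day 4: 31 surreal numbers.

31


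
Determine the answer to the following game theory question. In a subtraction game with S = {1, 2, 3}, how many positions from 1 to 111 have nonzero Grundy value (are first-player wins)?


Subtraction set S = {1, 2, 3}, so G(n) = n mod 4.
G(n) = 0 when n is a multiple of 4.
Multiples of 4 in [1, 111]: 27
N-positions (nonzero Grundy) = 111 - 27 = 84

84


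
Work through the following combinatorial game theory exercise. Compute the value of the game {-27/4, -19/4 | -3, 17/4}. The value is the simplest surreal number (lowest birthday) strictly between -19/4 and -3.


Left options: {-27/4, -19/4}, max = -19/4
Right options: {-3, 17/4}, min = -3
All options are numbers and max(Left) < min(Right), so by the simplicity theorem the value is the simplest (earliest-born) number strictly between -19/4 and -3.
The only integer strictly between -19/4 and -3 is -4.
No non-integer in the interval can be simpler: if x is a non-integer in the interval, then floor(x) or ceil(x) also lies in the interval (the interval contains an integer), and both are proper prefixes of x's sign expansion, i.e. born earlier. So the game value is -4.
Game value = -4

-4


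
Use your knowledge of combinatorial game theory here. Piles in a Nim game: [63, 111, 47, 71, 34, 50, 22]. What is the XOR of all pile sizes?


We need the XOR (exclusive or) of all pile sizes.
After XOR-ing pile 1 (size 63): 0 XOR 63 = 63
After XOR-ing pile 2 (size 111): 63 XOR 111 = 80
After XOR-ing pile 3 (size 47): 80 XOR 47 = 127
After XOR-ing pile 4 (size 71): 127 XOR 71 = 56
After XOR-ing pile 5 (size 34): 56 XOR 34 = 26
After XOR-ing pile 6 (size 50): 26 XOR 50 = 40
After XOR-ing pile 7 (size 22): 40 XOR 22 = 62
The Nim-value of this position is 62.

62


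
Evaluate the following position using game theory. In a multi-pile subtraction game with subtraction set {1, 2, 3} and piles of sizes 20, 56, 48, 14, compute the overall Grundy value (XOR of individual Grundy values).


Subtraction set: {1, 2, 3}
For this subtraction set, G(n) = n mod 4 (period = max + 1 = 4).
Pile 1 (size 20): G(20) = 20 mod 4 = 0
Pile 2 (size 56): G(56) = 56 mod 4 = 0
Pile 3 (size 48): G(48) = 48 mod 4 = 0
Pile 4 (size 14): G(14) = 14 mod 4 = 2
Total Grundy value = XOR of all: 0 XOR 0 XOR 0 XOR 2 = 2

2


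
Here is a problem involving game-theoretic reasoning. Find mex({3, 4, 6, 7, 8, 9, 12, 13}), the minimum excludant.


Set = {3, 4, 6, 7, 8, 9, 12, 13}
0 is NOT in the set. This is the mex.
mex = 0

0


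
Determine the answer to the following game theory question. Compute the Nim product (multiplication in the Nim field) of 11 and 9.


Nim multiplication is bilinear over XOR: (u XOR v) * w = (u*w) XOR (v*w).
So we split each operand into its bit components and XOR the pairwise Nim products.
11 = 1 + 2 + 8 (as XOR of powers of 2).
9 = 1 + 8 (as XOR of powers of 2).
Using the standard Nim-product table on single bits:
  2*2 = 3,   2*4 = 8,   2*8 = 12,
  4*4 = 6,   4*8 = 11,  8*8 = 13,
and  1*x = x (identity), k*l = l*k (commutative).
Pairwise Nim products:
  1 * 1 = 1
  1 * 8 = 8
  2 * 1 = 2
  2 * 8 = 12
  8 * 1 = 8
  8 * 8 = 13
XOR them: 1 XOR 8 XOR 2 XOR 12 XOR 8 XOR 13 = 2.
Result: 11 * 9 = 2 (in Nim).

2


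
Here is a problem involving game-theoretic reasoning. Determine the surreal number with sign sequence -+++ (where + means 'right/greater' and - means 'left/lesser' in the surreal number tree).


Sign expansion: -+++
Rule: track bounds (lo, hi), initially (-inf, +inf). On '+', the current value becomes lo and we move to the simplest number in (value, hi): value + 1 if hi = +inf, otherwise the midpoint (value + hi)/2. On '-', the current value becomes hi and we move to value - 1 if lo = -inf, otherwise the midpoint (lo + value)/2.
Start at 0.
Step 1: sign = -, move left. Bounds: (-inf, 0). Value = -1
Step 2: sign = +, move right. Bounds: (-1, 0). Value = -1/2
Step 3: sign = +, move right. Bounds: (-1/2, 0). Value = -1/4
Step 4: sign = +, move right. Bounds: (-1/4, 0). Value = -1/8
The surreal number with sign expansion -+++ is -1/8.

-1/8


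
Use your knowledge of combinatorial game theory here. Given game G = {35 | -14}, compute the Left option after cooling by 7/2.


Original game: {35 | -14} (a switch {a | b} with a > b).
Cooling by t (for t below the temperature (a - b)/2 = 49/2) taxes each move by t: {a | b} cooled by t is {a - t | b + t}.
Cooling amount: t = 7/2
Cooled Left option: 35 - 7/2 = 63/2
Cooled Right option: -14 + 7/2 = -21/2
Cooled game: {63/2 | -21/2}
Left option = 63/2

63/2


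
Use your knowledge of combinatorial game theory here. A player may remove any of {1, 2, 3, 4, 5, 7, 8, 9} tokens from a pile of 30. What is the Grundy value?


The subtraction set is S = {1, 2, 3, 4, 5, 7, 8, 9}.
G(k) = mex{ G(k - s) : s in S, s <= k }. We compute iteratively: G(0) = 0.
G(1) = mex({0}) = 1
G(2) = mex({0, 1}) = 2
G(3) = mex({0, 1, 2}) = 3
G(4) = mex({0, 1, 2, 3}) = 4
G(5) = mex({0, 1, 2, 3, 4}) = 5
G(6) = mex({1, 2, 3, 4, 5}) = 0
G(7) = mex({0, 2, 3, 4, 5}) = 1
G(8) = mex({0, 1, 3, 4, 5}) = 2
G(9) = mex({0, 1, 2, 4, 5}) = 3
G(10) = mex({0, 1, 2, 3, 5}) = 4
G(11) = mex({0, 1, 2, 3, 4}) = 5
G(12) = mex({1, 2, 3, 4, 5}) = 0
G(13) = mex({0, 2, 3, 4, 5}) = 1
G(14) = mex({0, 1, 3, 4, 5}) = 2
Observe that G(6)..G(14) = 0, 1, 2, 3, 4, 5, 0, 1, 2 repeats G(0)..G(8) = 0, 1, 2, 3, 4, 5, 0, 1, 2.
For k >= max(S) = 9, G(k) is determined by the previous 9 values G(k-9)..G(k-1); a window of 9 consecutive values has recurred shifted by 6, so by induction G(k + 6) = G(k) for all k >= 0: the sequence is periodic from the start with period 6.
One period: G(0..5) = 0, 1, 2, 3, 4, 5.
30 mod 6 = 0, so G(30) = G(0) = 0.

0


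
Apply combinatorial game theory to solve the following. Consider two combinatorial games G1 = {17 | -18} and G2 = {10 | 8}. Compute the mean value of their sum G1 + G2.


G1 = {17 | -18}, G2 = {10 | 8}
Each is a switch {a | b} with numbers a > b; its mean value is (a + b)/2, and mean value is additive over game sums: m(G1 + G2) = m(G1) + m(G2).
Mean of G1 = (17 + (-18))/2 = -1/2 = -1/2
Mean of G2 = (10 + (8))/2 = 18/2 = 9
Mean of G1 + G2 = -1/2 + 9 = 17/2

17/2


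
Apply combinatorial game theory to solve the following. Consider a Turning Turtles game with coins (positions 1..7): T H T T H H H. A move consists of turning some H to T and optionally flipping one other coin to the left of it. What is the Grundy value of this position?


Coins: T H T T H H H
Key fact: a single head at position k behaves exactly like a Nim heap of size k (turning it to T and optionally flipping a coin at j < k corresponds to moving the heap from k to j, or to 0), and heads combine as a disjunctive sum (two heads at the same place would cancel, matching j XOR j = 0). So the Nim-value is the XOR of the 1-indexed positions of the heads.
Face-up positions (1-indexed): [2, 5, 6, 7]
XOR 0 with 2: 0 XOR 2 = 2
XOR 2 with 5: 2 XOR 5 = 7
XOR 7 with 6: 7 XOR 6 = 1
XOR 1 with 7: 1 XOR 7 = 6
Nim-value = 6

6


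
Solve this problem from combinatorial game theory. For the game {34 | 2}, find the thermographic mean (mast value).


Game = {34 | 2}, a switch {a | b} with numbers a > b.
Its thermograph has left wall a - t and right wall b + t, which meet at t = (a - b)/2, where both equal (a + b)/2. So the mast (mean value) is at (a + b)/2.
Mean = (34 + (2))/2 = 36/2 = 18

18


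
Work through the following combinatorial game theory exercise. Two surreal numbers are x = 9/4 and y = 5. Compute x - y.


x = 9/4, y = 5
Converting to common denominator: 4
x = 9/4, y = 20/4
x - y = 9/4 - 5 = -11/4

-11/4


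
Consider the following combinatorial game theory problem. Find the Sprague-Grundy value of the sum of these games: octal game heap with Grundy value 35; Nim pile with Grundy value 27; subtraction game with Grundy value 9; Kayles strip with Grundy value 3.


By the Sprague-Grundy theorem, the Grundy value of a sum of games is the XOR of individual Grundy values.
octal game heap: Grundy value = 35. Running XOR: 0 XOR 35 = 35
Nim pile: Grundy value = 27. Running XOR: 35 XOR 27 = 56
subtraction game: Grundy value = 9. Running XOR: 56 XOR 9 = 49
Kayles strip: Grundy value = 3. Running XOR: 49 XOR 3 = 50
The combined Grundy value is 50.

50


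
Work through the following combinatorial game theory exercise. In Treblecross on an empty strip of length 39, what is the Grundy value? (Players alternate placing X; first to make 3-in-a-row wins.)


Treblecross: place X on empty cells; 3-in-a-row wins.
Playing within two cells of an existing X lets the opponent win at once, so sensible play treats the cells i-2..i+2 around each X as dead. The player left with no safe cell loses, so this is a normal-play take-away game on strips of safe cells.
Placing X at cell i (0-indexed) of a strip of k safe cells leaves independent strips of sizes max(0, i-2) and max(0, k-i-3). Hence G(k) = mex{ G(max(0,i-2)) XOR G(max(0,k-i-3)) : 0 <= i < k }, with G(0) = 0.
G(1): splits (0,0):0^0=0 -> mex({0}) = 1
G(2): splits (0,0):0^0=0 -> mex({0}) = 1
G(3): splits (0,0):0^0=0 -> mex({0}) = 1
G(4): splits (0,1):0^1=1 (0,0):0^0=0 -> mex({0, 1}) = 2
G(5): splits (0,2):0^1=1 (0,1):0^1=1 (0,0):0^0=0 -> mex({0, 1}) = 2
G(6) = mex({1}) = 0
G(7) = mex({0, 1, 2}) = 3
G(8) = mex({0, 1, 2}) = 3
G(9) = mex({0, 2}) = 1
G(10) = mex({0, 2, 3}) = 1
G(11) = mex({0, 3}) = 1
G(12) = mex({1, 3}) = 0
G(13) = mex({0, 1, 2, 3}) = 4
G(14) = mex({0, 1, 2}) = 3
G(15) = mex({0, 1, 2}) = 3
G(16) = mex({0, 1, 2, 4}) = 3
G(17) = mex({0, 1, 3, 4}) = 2
G(18) = mex({0, 1, 3, 4}) = 2
G(19) = mex({0, 1, 3, 5}) = 2
G(20) = mex({0, 1, 2, 3, 5}) = 4
G(21) = mex({0, 1, 2, 3, 5}) = 4
G(22) = mex({1, 2, 6}) = 0
G(23) = mex({0, 1, 2, 3, 4, 6}) = 5
G(24) = mex({0, 1, 2, 3, 4}) = 5
G(25) = mex({0, 1, 3, 4, 7}) = 2
G(26) = mex({0, 1, 3, 4, 5, 7}) = 2
G(27) = mex({0, 1, 3, 5}) = 2
G(28) = mex({0, 1, 2, 5}) = 3
G(29) = mex({0, 1, 2, 4, 5, 6}) = 3
G(30) = mex({1, 2, 4, 6}) = 0
G(31) = mex({0, 1, 2, 3, 4, 6}) = 5
G(32) = mex({1, 2, 3, 4, 7}) = 0
G(33) = mex({0, 3, 7}) = 1
G(34) = mex({0, 2, 3, 5, 7}) = 1
G(35) = mex({0, 2, 3, 5, 6}) = 1
G(36) = mex({0, 1, 2, 5, 6}) = 3
G(37) = mex({0, 1, 2, 4, 5, 6}) = 3
G(38) = mex({0, 1, 2, 4}) = 3
G(39) = mex({0, 1, 2, 3, 4, 7}) = 5
Therefore G(39) = 5.

5


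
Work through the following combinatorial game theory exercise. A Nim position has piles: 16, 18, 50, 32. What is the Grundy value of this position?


We need the XOR (exclusive or) of all pile sizes.
After XOR-ing pile 1 (size 16): 0 XOR 16 = 16
After XOR-ing pile 2 (size 18): 16 XOR 18 = 2
After XOR-ing pile 3 (size 50): 2 XOR 50 = 48
After XOR-ing pile 4 (size 32): 48 XOR 32 = 16
The Nim-value of this position is 16.

16


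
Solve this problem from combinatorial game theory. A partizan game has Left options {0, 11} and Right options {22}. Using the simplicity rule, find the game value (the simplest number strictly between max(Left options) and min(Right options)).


Left options: {0, 11}, max = 11
Right options: {22}, min = 22
All options are numbers and max(Left) < min(Right), so by the simplicity theorem the value is the simplest (earliest-born) number strictly between 11 and 22.
Integers 12 through 21 all lie strictly between 11 and 22.
Among integers, the simplest (lowest birthday = smallest |n|; 0 is born on day 0, +-n on day n) is 12.
No non-integer in the interval can be simpler: if x is a non-integer in the interval, then floor(x) or ceil(x) also lies in the interval (the interval contains an integer), and both are proper prefixes of x's sign expansion, i.e. born earlier. So the game value is 12.
Game value = 12

12


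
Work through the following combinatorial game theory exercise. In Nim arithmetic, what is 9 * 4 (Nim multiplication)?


Nim multiplication is bilinear over XOR: (u XOR v) * w = (u*w) XOR (v*w).
So we split each operand into its bit components and XOR the pairwise Nim products.
9 = 1 + 8 (as XOR of powers of 2).
4 = 4 (as XOR of powers of 2).
Using the standard Nim-product table on single bits:
  2*2 = 3,   2*4 = 8,   2*8 = 12,
  4*4 = 6,   4*8 = 11,  8*8 = 13,
and  1*x = x (identity), k*l = l*k (commutative).
Pairwise Nim products:
  1 * 4 = 4
  8 * 4 = 11
XOR them: 4 XOR 11 = 15.
Result: 9 * 4 = 15 (in Nim).

15


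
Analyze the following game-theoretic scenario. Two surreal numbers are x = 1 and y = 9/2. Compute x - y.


x = 1, y = 9/2
Converting to common denominator: 2
x = 2/2, y = 9/2
x - y = 1 - 9/2 = -7/2

-7/2


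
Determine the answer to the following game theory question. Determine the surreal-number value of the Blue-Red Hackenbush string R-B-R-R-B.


Edges (from ground): R-B-R-R-B
By Berlekamp's sign-expansion rule, a Blue-Red Hackenbush stalk has the value of the surreal number whose sign sequence is the edge sequence with B -> + and R -> -.
Sign sequence: -+--+
Trace the sign expansion in the surreal number tree, starting from 0:
Edge 1: R (sign -) -> bounds (-inf, 0), value = -1
Edge 2: B (sign +) -> bounds (-1, 0), value = -1/2
Edge 3: R (sign -) -> bounds (-1, -1/2), value = -3/4
Edge 4: R (sign -) -> bounds (-1, -3/4), value = -7/8
Edge 5: B (sign +) -> bounds (-7/8, -3/4), value = -13/16
Game value = -13/16

-13/16


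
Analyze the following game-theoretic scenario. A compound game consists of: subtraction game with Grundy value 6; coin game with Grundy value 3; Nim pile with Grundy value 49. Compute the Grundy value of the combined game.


By the Sprague-Grundy theorem, the Grundy value of a sum of games is the XOR of individual Grundy values.
subtraction game: Grundy value = 6. Running XOR: 0 XOR 6 = 6
coin game: Grundy value = 3. Running XOR: 6 XOR 3 = 5
Nim pile: Grundy value = 49. Running XOR: 5 XOR 49 = 52
The combined Grundy value is 52.

52


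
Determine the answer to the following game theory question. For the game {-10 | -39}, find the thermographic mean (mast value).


Game = {-10 | -39}, a switch {a | b} with numbers a > b.
Its thermograph has left wall a - t and right wall b + t, which meet at t = (a - b)/2, where both equal (a + b)/2. So the mast (mean value) is at (a + b)/2.
Mean = (-10 + (-39))/2 = -49/2 = -49/2

-49/2


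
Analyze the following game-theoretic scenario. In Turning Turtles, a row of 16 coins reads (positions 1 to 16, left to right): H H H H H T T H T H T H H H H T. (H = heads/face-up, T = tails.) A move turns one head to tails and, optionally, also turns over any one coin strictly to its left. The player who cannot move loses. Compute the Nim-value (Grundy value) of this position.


Coins: H H H H H T T H T H T H H H H T
Key fact: a single head at position k behaves exactly like a Nim heap of size k (turning it to T and optionally flipping a coin at j < k corresponds to moving the heap from k to j, or to 0), and heads combine as a disjunctive sum (two heads at the same place would cancel, matching j XOR j = 0). So the Nim-value is the XOR of the 1-indexed positions of the heads.
Face-up positions (1-indexed): [1, 2, 3, 4, 5, 8, 10, 12, 13, 14, 15]
XOR 0 with 1: 0 XOR 1 = 1
XOR 1 with 2: 1 XOR 2 = 3
XOR 3 with 3: 3 XOR 3 = 0
XOR 0 with 4: 0 XOR 4 = 4
XOR 4 with 5: 4 XOR 5 = 1
XOR 1 with 8: 1 XOR 8 = 9
XOR 9 with 10: 9 XOR 10 = 3
XOR 3 with 12: 3 XOR 12 = 15
XOR 15 with 13: 15 XOR 13 = 2
XOR 2 with 14: 2 XOR 14 = 12
XOR 12 with 15: 12 XOR 15 = 3
Nim-value = 3

3


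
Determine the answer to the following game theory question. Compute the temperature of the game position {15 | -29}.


The game is {15 | -29}, a switch {a | b} with numbers a > b.
Cooling {a | b} by t gives {a - t | b + t}, which stops being hot when a - t = b + t, i.e. at t = (a - b)/2. So the temperature of a switch is (a - b)/2.
Temperature = (Left option - Right option) / 2
= (15 - (-29)) / 2
= 44 / 2
= 22

22


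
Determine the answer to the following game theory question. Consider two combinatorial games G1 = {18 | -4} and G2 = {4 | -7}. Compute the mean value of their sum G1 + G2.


G1 = {18 | -4}, G2 = {4 | -7}
Each is a switch {a | b} with numbers a > b; its mean value is (a + b)/2, and mean value is additive over game sums: m(G1 + G2) = m(G1) + m(G2).
Mean of G1 = (18 + (-4))/2 = 14/2 = 7
Mean of G2 = (4 + (-7))/2 = -3/2 = -3/2
Mean of G1 + G2 = 7 + -3/2 = 11/2

11/2


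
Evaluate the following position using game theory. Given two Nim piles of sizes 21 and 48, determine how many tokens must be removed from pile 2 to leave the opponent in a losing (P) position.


Piles: 21 and 48
Current XOR: 21 XOR 48 = 37 (non-zero, so this is an N-position).
To make the XOR zero, we need to find a move that balances the piles.
For pile 2 (size 48): target = 48 XOR 37 = 21
We reduce pile 2 from 48 to 21.
Tokens removed: 48 - 21 = 27
Verification: 21 XOR 21 = 0

27


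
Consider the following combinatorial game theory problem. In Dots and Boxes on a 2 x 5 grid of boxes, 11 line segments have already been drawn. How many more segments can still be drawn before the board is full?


Grid: 2 x 5 boxes, i.e. 3 rows and 6 columns of dots.
Horizontal edges: (rows + 1) * cols = 3 * 5 = 15
Vertical edges: rows * (cols + 1) = 2 * 6 = 12
Total edges: 15 + 12 = 27
Edges drawn: 11
Remaining: 27 - 11 = 16

16


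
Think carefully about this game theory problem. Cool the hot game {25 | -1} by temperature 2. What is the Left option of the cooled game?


Original game: {25 | -1} (a switch {a | b} with a > b).
Cooling by t (for t below the temperature (a - b)/2 = 13) taxes each move by t: {a | b} cooled by t is {a - t | b + t}.
Cooling amount: t = 2
Cooled Left option: 25 - 2 = 23
Cooled Right option: -1 + 2 = 1
Cooled game: {23 | 1}
Left option = 23

23


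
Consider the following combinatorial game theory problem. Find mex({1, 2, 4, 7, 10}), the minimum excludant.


Set = {1, 2, 4, 7, 10}
0 is NOT in the set. This is the mex.
mex = 0

0


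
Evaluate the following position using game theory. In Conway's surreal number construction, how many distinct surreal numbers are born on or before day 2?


Day 0: {|} = 0 is born. Count = 1.
Day n: the number of surreal numbers born by day n is 2^(n+1) - 1.
By day 0: 2^1 - 1 = 1
By day 1: 2^2 - 1 = 3
By day 2: 2^3 - 1 = 7
By day 2: 7 surreal numbers.

7


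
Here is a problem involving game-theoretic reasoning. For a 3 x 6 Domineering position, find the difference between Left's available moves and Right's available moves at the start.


Board is 3 x 6 (rows x cols).
Left (vertical) placements: (rows-1) * cols = 2 * 6 = 12
Right (horizontal) placements: rows * (cols-1) = 3 * 5 = 15
Advantage = Left - Right = 12 - 15 = -3

-3


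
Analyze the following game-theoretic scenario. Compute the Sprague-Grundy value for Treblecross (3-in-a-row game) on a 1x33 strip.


Treblecross: place X on empty cells; 3-in-a-row wins.
Playing within two cells of an existing X lets the opponent win at once, so sensible play treats the cells i-2..i+2 around each X as dead. The player left with no safe cell loses, so this is a normal-play take-away game on strips of safe cells.
Placing X at cell i (0-indexed) of a strip of k safe cells leaves independent strips of sizes max(0, i-2) and max(0, k-i-3). Hence G(k) = mex{ G(max(0,i-2)) XOR G(max(0,k-i-3)) : 0 <= i < k }, with G(0) = 0.
G(1): splits (0,0):0^0=0 -> mex({0}) = 1
G(2): splits (0,0):0^0=0 -> mex({0}) = 1
G(3): splits (0,0):0^0=0 -> mex({0}) = 1
G(4): splits (0,1):0^1=1 (0,0):0^0=0 -> mex({0, 1}) = 2
G(5): splits (0,2):0^1=1 (0,1):0^1=1 (0,0):0^0=0 -> mex({0, 1}) = 2
G(6) = mex({1}) = 0
G(7) = mex({0, 1, 2}) = 3
G(8) = mex({0, 1, 2}) = 3
G(9) = mex({0, 2}) = 1
G(10) = mex({0, 2, 3}) = 1
G(11) = mex({0, 3}) = 1
G(12) = mex({1, 3}) = 0
G(13) = mex({0, 1, 2, 3}) = 4
G(14) = mex({0, 1, 2}) = 3
G(15) = mex({0, 1, 2}) = 3
G(16) = mex({0, 1, 2, 4}) = 3
G(17) = mex({0, 1, 3, 4}) = 2
G(18) = mex({0, 1, 3, 4}) = 2
G(19) = mex({0, 1, 3, 5}) = 2
G(20) = mex({0, 1, 2, 3, 5}) = 4
G(21) = mex({0, 1, 2, 3, 5}) = 4
G(22) = mex({1, 2, 6}) = 0
G(23) = mex({0, 1, 2, 3, 4, 6}) = 5
G(24) = mex({0, 1, 2, 3, 4}) = 5
G(25) = mex({0, 1, 3, 4, 7}) = 2
G(26) = mex({0, 1, 3, 4, 5, 7}) = 2
G(27) = mex({0, 1, 3, 5}) = 2
G(28) = mex({0, 1, 2, 5}) = 3
G(29) = mex({0, 1, 2, 4, 5, 6}) = 3
G(30) = mex({1, 2, 4, 6}) = 0
G(31) = mex({0, 1, 2, 3, 4, 6}) = 5
G(32) = mex({1, 2, 3, 4, 7}) = 0
G(33) = mex({0, 3, 7}) = 1
Therefore G(33) = 1.

1


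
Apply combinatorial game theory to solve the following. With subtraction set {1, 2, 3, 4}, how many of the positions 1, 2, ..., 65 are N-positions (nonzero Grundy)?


Subtraction set S = {1, 2, 3, 4}, so G(n) = n mod 5.
G(n) = 0 when n is a multiple of 5.
Multiples of 5 in [1, 65]: 13
N-positions (nonzero Grundy) = 65 - 13 = 52

52
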